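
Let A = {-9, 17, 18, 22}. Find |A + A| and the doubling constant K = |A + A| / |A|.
K = |A + A| / |A| = 10/4 = 5/2

Enumerate A + A = {a + b : a, b ∈ A}. With |A| = 4, there are |A|^2 = 16 ordered sum pairs; collecting distinct values, A + A = {-18, 8, 9, 13, 34, 35, 36, 39, 40, 44}, so |A + A| = 10. Thus K = 10/4 = 5/2. For comparison, the minimum possible |A + A| over all 4-element sets is 2·4 − 1 = 7 (so min K = 7/4), attained only by arithmetic progressions.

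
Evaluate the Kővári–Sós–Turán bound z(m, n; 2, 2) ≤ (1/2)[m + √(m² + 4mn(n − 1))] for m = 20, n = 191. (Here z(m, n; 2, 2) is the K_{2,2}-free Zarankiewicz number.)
z(20, 191; 2, 2) ≤ (1/2)[20 + √(20² + 4·20·191·190)] = (1/2)[20 + √2903600] = 861.9977

Kővári–Sós–Turán: let r_1, ..., r_20 be the row sums and z = Σ r_i the total number of 1s. Each pair of columns can share at most one row with both entries 1 (else a 2×2 all-ones block appears), so Σ_i C(r_i, 2) ≤ C(191, 2) = 18145. By convexity Σ_i C(r_i, 2) ≥ 20·C(z/20, 2) = z(z − 20)/(2·20), giving z² − 20z − 20·191·190 ≤ 0 and hence z ≤ (1/2)[20 + √(400 + 4·725800)] = (1/2)[20 + √2903600] ≈ (1/2)(20 + 1703.9953) = 861.9977.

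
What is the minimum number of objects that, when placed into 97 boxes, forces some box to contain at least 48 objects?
n = (48 − 1)·97 + 1 = 4560

By the generalised pigeonhole principle, to guarantee some box contains ≥ r objects we need more than (r − 1) · k objects total. Threshold: n = (r − 1) · k + 1. With r = 48 and k = 97: n = 47 · 97 + 1 = 4559 + 1 = 4560. For n = 4559 = 47 · 97, we can put exactly 47 objects in every box, avoiding 48 in any single one — so 4560 is tight.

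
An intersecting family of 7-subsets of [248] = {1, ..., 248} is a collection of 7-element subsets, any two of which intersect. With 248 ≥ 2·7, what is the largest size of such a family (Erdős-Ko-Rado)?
max |F| = C(247, 6) = 296672379003

Erdős-Ko-Rado (1961): when n ≥ 2k, max |F| = C(n−1, k−1). The bound is attained by the star {A : i ∈ A} for any fixed i ∈ [n]. Here C(248−1, 7−1) = C(247, 6) = 296672379003.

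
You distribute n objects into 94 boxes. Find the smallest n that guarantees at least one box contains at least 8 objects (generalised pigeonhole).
n = (8 − 1)·94 + 1 = 659

By the generalised pigeonhole principle, to guarantee some box contains ≥ r objects we need more than (r − 1) · k objects total. Threshold: n = (r − 1) · k + 1. With r = 8 and k = 94: n = 7 · 94 + 1 = 658 + 1 = 659. For n = 658 = 7 · 94, we can put exactly 7 objects in every box, avoiding 8 in any single one — so 659 is tight.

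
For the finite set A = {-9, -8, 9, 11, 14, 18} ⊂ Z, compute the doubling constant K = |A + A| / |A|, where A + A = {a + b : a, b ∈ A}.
K = |A + A| / |A| = 21/6 = 7/2

Enumerate A + A = {a + b : a, b ∈ A}. With |A| = 6, there are |A|^2 = 36 ordered sum pairs; collecting distinct values, A + A = {-18, -17, -16, 0, 1, 2, 3, 5, 6, 9, 10, 18, 20, 22, 23, 25, 27, 28, 29, 32, 36}, so |A + A| = 21. Thus K = 21/6 = 7/2. For comparison, the minimum possible |A + A| over all 6-element sets is 2·6 − 1 = 11 (so min K = 11/6), attained only by arithmetic progressions.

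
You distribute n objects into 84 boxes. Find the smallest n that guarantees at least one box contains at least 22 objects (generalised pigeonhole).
n = (22 − 1)·84 + 1 = 1765

By the generalised pigeonhole principle, to guarantee some box contains ≥ r objects we need more than (r − 1) · k objects total. Threshold: n = (r − 1) · k + 1. With r = 22 and k = 84: n = 21 · 84 + 1 = 1764 + 1 = 1765. For n = 1764 = 21 · 84, we can put exactly 21 objects in every box, avoiding 22 in any single one — so 1765 is tight.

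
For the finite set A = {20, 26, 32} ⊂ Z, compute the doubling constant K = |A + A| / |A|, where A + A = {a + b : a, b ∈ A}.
K = |A + A| / |A| = 5/3

Enumerate A + A = {a + b : a, b ∈ A}. With |A| = 3, there are |A|^2 = 9 ordered sum pairs; collecting distinct values, A + A = {40, 46, 52, 58, 64}, so |A + A| = 5. Thus K = 5/3. Here |A + A| = 2|A| − 1 = 5, the minimum possible — so K = 5/3 is minimal, which holds iff A is an arithmetic progression.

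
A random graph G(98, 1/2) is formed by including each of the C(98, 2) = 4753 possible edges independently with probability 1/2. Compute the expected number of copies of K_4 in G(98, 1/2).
E[# K_4] = C(98, 4) · (1/2)^C(4, 2) = 3612280 / 2^6 = 451535/8 = 56441.875

For each 4-subset S of vertices (there are C(98, 4) = 3612280 such S), let X_S = 1 if S induces a K_4 (all C(4, 2) = 6 edges present). Then P(X_S = 1) = (1/2)^6 = 1/64. By linearity of expectation, E[# K_4] = C(98, 4) · (1/2)^6 = 3612280 / 64 = 451535/8 = 56441.875.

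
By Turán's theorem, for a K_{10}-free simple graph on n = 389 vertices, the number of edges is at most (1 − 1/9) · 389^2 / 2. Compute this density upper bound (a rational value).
Turán density bound = (8/9) · 389^2/2 = 605284/9 ≈ 67253.7778

Turán's theorem: ex(n, K_{r+1}) is achieved by the complete r-partite Turán graph T(n, r) with parts as balanced as possible, and is at most (1 − 1/r) · n^2/2. For r = 9, n = 389: the density bound is (8/9) · 151321/2 = 605284/9 ≈ 67253.7778. The integer-valued extremum is e(T(389, 9)) = 67253, which is strictly less than the density bound 605284/9 since 9 ∤ 389 (the parts of T(389, 9) cannot all be equal).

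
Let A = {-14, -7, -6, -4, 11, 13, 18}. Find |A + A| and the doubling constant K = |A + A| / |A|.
K = |A + A| / |A| = 26/7

Enumerate A + A = {a + b : a, b ∈ A}. With |A| = 7, there are |A|^2 = 49 ordered sum pairs; collecting distinct values, A + A = {-28, -21, -20, -18, -14, -13, -12, -11, -10, -8, -3, -1, 4, 5, 6, 7, 9, 11, 12, 14, 22, 24, 26, 29, 31, 36}, so |A + A| = 26. Thus K = 26/7. For comparison, the minimum possible |A + A| over all 7-element sets is 2·7 − 1 = 13 (so min K = 13/7), attained only by arithmetic progressions.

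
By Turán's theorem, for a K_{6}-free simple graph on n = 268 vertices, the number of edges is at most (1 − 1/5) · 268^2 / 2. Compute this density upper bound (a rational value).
Turán density bound = (4/5) · 268^2/2 = 143648/5 ≈ 28729.6

Turán's theorem: ex(n, K_{r+1}) is achieved by the complete r-partite Turán graph T(n, r) with parts as balanced as possible, and is at most (1 − 1/r) · n^2/2. For r = 5, n = 268: the density bound is (4/5) · 71824/2 = 143648/5 ≈ 28729.6. The integer-valued extremum is e(T(268, 5)) = 28729, which is strictly less than the density bound 143648/5 since 5 ∤ 268 (the parts of T(268, 5) cannot all be equal).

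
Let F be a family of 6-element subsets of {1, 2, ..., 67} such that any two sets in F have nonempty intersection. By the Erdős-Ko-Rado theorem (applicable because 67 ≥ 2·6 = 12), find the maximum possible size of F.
max |F| = C(66, 5) = 8936928

The Erdős-Ko-Rado theorem states: for n ≥ 2k, an intersecting family of k-subsets of an n-element set has size at most C(n − 1, k − 1), with equality for 'star' families {A ⊆ [n] : |A| = k, i ∈ A} (fix an element i). For n = 67, k = 6: C(66, 5) = 8936928.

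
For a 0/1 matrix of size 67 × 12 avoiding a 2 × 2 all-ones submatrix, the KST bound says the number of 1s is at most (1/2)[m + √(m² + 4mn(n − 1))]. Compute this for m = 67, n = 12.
z(67, 12; 2, 2) ≤ (1/2)[67 + √(67² + 4·67·12·11)] = (1/2)[67 + √39865] = 133.3311

Kővári–Sós–Turán: let r_1, ..., r_67 be the row sums and z = Σ r_i the total number of 1s. Each pair of columns can share at most one row with both entries 1 (else a 2×2 all-ones block appears), so Σ_i C(r_i, 2) ≤ C(12, 2) = 66. By convexity Σ_i C(r_i, 2) ≥ 67·C(z/67, 2) = z(z − 67)/(2·67), giving z² − 67z − 67·12·11 ≤ 0 and hence z ≤ (1/2)[67 + √(4489 + 4·8844)] = (1/2)[67 + √39865] ≈ (1/2)(67 + 199.6622) = 133.3311.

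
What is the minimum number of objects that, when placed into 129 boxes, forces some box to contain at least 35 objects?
n = (35 − 1)·129 + 1 = 4387

By the generalised pigeonhole principle, to guarantee some box contains ≥ r objects we need more than (r − 1) · k objects total. Threshold: n = (r − 1) · k + 1. With r = 35 and k = 129: n = 34 · 129 + 1 = 4386 + 1 = 4387. For n = 4386 = 34 · 129, we can put exactly 34 objects in every box, avoiding 35 in any single one — so 4387 is tight.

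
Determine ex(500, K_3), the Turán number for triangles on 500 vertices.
ex(500, K_3) = ⌊500^2/4⌋ = 62500

Mantel (1907): a triangle-free graph on n vertices has at most ⌊n^2/4⌋ edges, with equality for the complete bipartite graph K_{⌊n/2⌋, ⌈n/2⌉}. For n = 500: ⌊500^2/4⌋ = ⌊250000/4⌋ = 62500. The extremal graph is K_{250, 250}, which has 250·250 = 62500 edges.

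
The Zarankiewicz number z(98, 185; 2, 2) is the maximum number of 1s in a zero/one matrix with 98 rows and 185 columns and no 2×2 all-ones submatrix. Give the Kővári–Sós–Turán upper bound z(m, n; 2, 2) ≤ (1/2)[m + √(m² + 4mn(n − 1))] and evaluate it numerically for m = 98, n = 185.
z(98, 185; 2, 2) ≤ (1/2)[98 + √(98² + 4·98·185·184)] = (1/2)[98 + √13353284] = 1876.1073

Kővári–Sós–Turán: let r_1, ..., r_98 be the row sums and z = Σ r_i the total number of 1s. Each pair of columns can share at most one row with both entries 1 (else a 2×2 all-ones block appears), so Σ_i C(r_i, 2) ≤ C(185, 2) = 17020. By convexity Σ_i C(r_i, 2) ≥ 98·C(z/98, 2) = z(z − 98)/(2·98), giving z² − 98z − 98·185·184 ≤ 0 and hence z ≤ (1/2)[98 + √(9604 + 4·3335920)] = (1/2)[98 + √13353284] ≈ (1/2)(98 + 3654.2146) = 1876.1073.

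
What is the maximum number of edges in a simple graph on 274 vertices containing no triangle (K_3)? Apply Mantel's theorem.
ex(274, K_3) = ⌊274^2/4⌋ = 18769

Mantel (1907): a triangle-free graph on n vertices has at most ⌊n^2/4⌋ edges, with equality for the complete bipartite graph K_{⌊n/2⌋, ⌈n/2⌉}. For n = 274: ⌊274^2/4⌋ = ⌊75076/4⌋ = 18769. The extremal graph is K_{137, 137}, which has 137·137 = 18769 edges.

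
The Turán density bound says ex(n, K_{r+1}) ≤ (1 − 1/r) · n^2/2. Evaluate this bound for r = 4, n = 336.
Turán density bound = (3/4) · 336^2/2 = 42336

Turán's theorem: ex(n, K_{r+1}) is achieved by the complete r-partite Turán graph T(n, r) with parts as balanced as possible, and is at most (1 − 1/r) · n^2/2. For r = 4, n = 336: the density bound is (3/4) · 112896/2 = 42336. Since 4 ∣ 336, the Turán graph T(336, 4) has parts of equal size 84, and its edge count e(T(336, 4)) = 42336 attains the density bound exactly.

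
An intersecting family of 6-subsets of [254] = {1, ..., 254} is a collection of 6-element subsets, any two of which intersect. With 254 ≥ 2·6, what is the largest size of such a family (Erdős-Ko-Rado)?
max |F| = C(253, 5) = 8301429675

Erdős-Ko-Rado (1961): when n ≥ 2k, max |F| = C(n−1, k−1). The bound is attained by the star {A : i ∈ A} for any fixed i ∈ [n]. Here C(254−1, 6−1) = C(253, 5) = 8301429675.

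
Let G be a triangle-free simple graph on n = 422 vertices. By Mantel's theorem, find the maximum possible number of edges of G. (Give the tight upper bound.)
ex(422, K_3) = ⌊422^2/4⌋ = 44521

Mantel (1907): a triangle-free graph on n vertices has at most ⌊n^2/4⌋ edges, with equality for the complete bipartite graph K_{⌊n/2⌋, ⌈n/2⌉}. For n = 422: ⌊422^2/4⌋ = ⌊178084/4⌋ = 44521. The extremal graph is K_{211, 211}, which has 211·211 = 44521 edges.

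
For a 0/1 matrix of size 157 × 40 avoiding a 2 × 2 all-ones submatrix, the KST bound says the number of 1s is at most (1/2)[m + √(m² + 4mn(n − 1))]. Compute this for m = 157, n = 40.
z(157, 40; 2, 2) ≤ (1/2)[157 + √(157² + 4·157·40·39)] = (1/2)[157 + √1004329] = 579.5811

Kővári–Sós–Turán: let r_1, ..., r_157 be the row sums and z = Σ r_i the total number of 1s. Each pair of columns can share at most one row with both entries 1 (else a 2×2 all-ones block appears), so Σ_i C(r_i, 2) ≤ C(40, 2) = 780. By convexity Σ_i C(r_i, 2) ≥ 157·C(z/157, 2) = z(z − 157)/(2·157), giving z² − 157z − 157·40·39 ≤ 0 and hence z ≤ (1/2)[157 + √(24649 + 4·244920)] = (1/2)[157 + √1004329] ≈ (1/2)(157 + 1002.1622) = 579.5811.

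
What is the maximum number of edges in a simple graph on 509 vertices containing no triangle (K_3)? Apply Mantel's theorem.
ex(509, K_3) = ⌊509^2/4⌋ = 64770

Mantel (1907): a triangle-free graph on n vertices has at most ⌊n^2/4⌋ edges, with equality for the complete bipartite graph K_{⌊n/2⌋, ⌈n/2⌉}. For n = 509: ⌊509^2/4⌋ = ⌊259081/4⌋ = 64770. The extremal graph is K_{254, 255}, which has 254·255 = 64770 edges.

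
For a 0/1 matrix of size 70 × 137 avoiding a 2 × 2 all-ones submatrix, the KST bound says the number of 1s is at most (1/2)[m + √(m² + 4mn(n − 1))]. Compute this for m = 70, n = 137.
z(70, 137; 2, 2) ≤ (1/2)[70 + √(70² + 4·70·137·136)] = (1/2)[70 + √5221860] = 1177.5695

Kővári–Sós–Turán: let r_1, ..., r_70 be the row sums and z = Σ r_i the total number of 1s. Each pair of columns can share at most one row with both entries 1 (else a 2×2 all-ones block appears), so Σ_i C(r_i, 2) ≤ C(137, 2) = 9316. By convexity Σ_i C(r_i, 2) ≥ 70·C(z/70, 2) = z(z − 70)/(2·70), giving z² − 70z − 70·137·136 ≤ 0 and hence z ≤ (1/2)[70 + √(4900 + 4·1304240)] = (1/2)[70 + √5221860] ≈ (1/2)(70 + 2285.1389) = 1177.5695.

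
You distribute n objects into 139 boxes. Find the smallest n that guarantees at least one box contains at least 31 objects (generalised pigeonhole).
n = (31 − 1)·139 + 1 = 4171

By the generalised pigeonhole principle, to guarantee some box contains ≥ r objects we need more than (r − 1) · k objects total. Threshold: n = (r − 1) · k + 1. With r = 31 and k = 139: n = 30 · 139 + 1 = 4170 + 1 = 4171. For n = 4170 = 30 · 139, we can put exactly 30 objects in every box, avoiding 31 in any single one — so 4171 is tight.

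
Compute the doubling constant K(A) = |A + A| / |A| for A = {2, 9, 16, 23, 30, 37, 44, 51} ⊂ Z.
K = |A + A| / |A| = 15/8

Enumerate A + A = {a + b : a, b ∈ A}. With |A| = 8, there are |A|^2 = 64 ordered sum pairs; collecting distinct values, A + A = {4, 11, 18, 25, 32, 39, 46, 53, 60, 67, 74, 81, 88, 95, 102}, so |A + A| = 15. Thus K = 15/8. Here |A + A| = 2|A| − 1 = 15, the minimum possible — so K = 15/8 is minimal, which holds iff A is an arithmetic progression.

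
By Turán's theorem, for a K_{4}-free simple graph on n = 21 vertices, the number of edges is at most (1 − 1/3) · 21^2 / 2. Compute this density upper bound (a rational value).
Turán density bound = (2/3) · 21^2/2 = 147

Turán's theorem: ex(n, K_{r+1}) is achieved by the complete r-partite Turán graph T(n, r) with parts as balanced as possible, and is at most (1 − 1/r) · n^2/2. For r = 3, n = 21: the density bound is (2/3) · 441/2 = 147. Since 3 ∣ 21, the Turán graph T(21, 3) has parts of equal size 7, and its edge count e(T(21, 3)) = 147 attains the density bound exactly.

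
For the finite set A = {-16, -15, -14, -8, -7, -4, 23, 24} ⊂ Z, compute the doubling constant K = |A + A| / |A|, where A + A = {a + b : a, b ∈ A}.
K = |A + A| / |A| = 30/8 = 15/4

Enumerate A + A = {a + b : a, b ∈ A}. With |A| = 8, there are |A|^2 = 64 ordered sum pairs; collecting distinct values, A + A = {-32, -31, -30, -29, -28, -24, -23, -22, -21, -20, -19, -18, -16, -15, -14, -12, -11, -8, 7, 8, 9, 10, 15, 16, 17, 19, 20, 46, 47, 48}, so |A + A| = 30. Thus K = 30/8 = 15/4. For comparison, the minimum possible |A + A| over all 8-element sets is 2·8 − 1 = 15 (so min K = 15/8), attained only by arithmetic progressions.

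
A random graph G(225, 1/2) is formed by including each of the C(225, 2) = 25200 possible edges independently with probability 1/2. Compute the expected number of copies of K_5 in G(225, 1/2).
E[# K_5] = C(225, 5) · (1/2)^C(5, 2) = 4595146920 / 2^10 = 574393365/128 = 4487448.1640625

For each 5-subset S of vertices (there are C(225, 5) = 4595146920 such S), let X_S = 1 if S induces a K_5 (all C(5, 2) = 10 edges present). Then P(X_S = 1) = (1/2)^10 = 1/1024. By linearity of expectation, E[# K_5] = C(225, 5) · (1/2)^10 = 4595146920 / 1024 = 574393365/128 = 4487448.1640625.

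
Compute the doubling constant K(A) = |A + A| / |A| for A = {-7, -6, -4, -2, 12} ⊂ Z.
K = |A + A| / |A| = 14/5

Enumerate A + A = {a + b : a, b ∈ A}. With |A| = 5, there are |A|^2 = 25 ordered sum pairs; collecting distinct values, A + A = {-14, -13, -12, -11, -10, -9, -8, -6, -4, 5, 6, 8, 10, 24}, so |A + A| = 14. Thus K = 14/5. For comparison, the minimum possible |A + A| over all 5-element sets is 2·5 − 1 = 9 (so min K = 9/5), attained only by arithmetic progressions.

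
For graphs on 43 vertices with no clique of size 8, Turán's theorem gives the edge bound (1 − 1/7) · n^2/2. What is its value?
Turán density bound = (6/7) · 43^2/2 = 5547/7 ≈ 792.4286

Turán's theorem: ex(n, K_{r+1}) is achieved by the complete r-partite Turán graph T(n, r) with parts as balanced as possible, and is at most (1 − 1/r) · n^2/2. For r = 7, n = 43: the density bound is (6/7) · 1849/2 = 5547/7 ≈ 792.4286. The integer-valued extremum is e(T(43, 7)) = 792, which is strictly less than the density bound 5547/7 since 7 ∤ 43 (the parts of T(43, 7) cannot all be equal).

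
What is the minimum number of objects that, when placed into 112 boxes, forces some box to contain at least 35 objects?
n = (35 − 1)·112 + 1 = 3809

By the generalised pigeonhole principle, to guarantee some box contains ≥ r objects we need more than (r − 1) · k objects total. Threshold: n = (r − 1) · k + 1. With r = 35 and k = 112: n = 34 · 112 + 1 = 3808 + 1 = 3809. For n = 3808 = 34 · 112, we can put exactly 34 objects in every box, avoiding 35 in any single one — so 3809 is tight.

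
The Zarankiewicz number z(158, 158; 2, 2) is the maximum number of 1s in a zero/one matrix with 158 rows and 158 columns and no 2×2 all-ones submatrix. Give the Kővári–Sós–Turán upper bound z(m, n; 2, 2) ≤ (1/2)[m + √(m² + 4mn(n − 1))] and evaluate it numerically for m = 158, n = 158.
z(158, 158; 2, 2) ≤ (1/2)[158 + √(158² + 4·158·158·157)] = (1/2)[158 + √15702356] = 2060.3099

Kővári–Sós–Turán: let r_1, ..., r_158 be the row sums and z = Σ r_i the total number of 1s. Each pair of columns can share at most one row with both entries 1 (else a 2×2 all-ones block appears), so Σ_i C(r_i, 2) ≤ C(158, 2) = 12403. By convexity Σ_i C(r_i, 2) ≥ 158·C(z/158, 2) = z(z − 158)/(2·158), giving z² − 158z − 158·158·157 ≤ 0 and hence z ≤ (1/2)[158 + √(24964 + 4·3919348)] = (1/2)[158 + √15702356] ≈ (1/2)(158 + 3962.6198) = 2060.3099.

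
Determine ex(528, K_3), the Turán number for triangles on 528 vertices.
ex(528, K_3) = ⌊528^2/4⌋ = 69696

Mantel (1907): a triangle-free graph on n vertices has at most ⌊n^2/4⌋ edges, with equality for the complete bipartite graph K_{⌊n/2⌋, ⌈n/2⌉}. For n = 528: ⌊528^2/4⌋ = ⌊278784/4⌋ = 69696. The extremal graph is K_{264, 264}, which has 264·264 = 69696 edges.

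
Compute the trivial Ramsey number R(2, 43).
R(2, 43) = 43

R(2, k) = k for all k ≥ 2: in a 2-colouring of K_k, either some edge is red (a red K_2) or all edges are blue (a blue K_k). And K_{42} coloured all-blue has no blue K_43, so R(2, 43) > 42. Hence R(2, 43) = 43.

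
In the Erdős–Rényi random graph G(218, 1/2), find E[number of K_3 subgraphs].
E[# K_3] = C(218, 3) · (1/2)^C(3, 2) = 1703016 / 2^3 = 212877

For each 3-subset S of vertices (there are C(218, 3) = 1703016 such S), let X_S = 1 if S induces a K_3 (all C(3, 2) = 3 edges present). Then P(X_S = 1) = (1/2)^3 = 1/8. By linearity of expectation, E[# K_3] = C(218, 3) · (1/2)^3 = 1703016 / 8 = 212877.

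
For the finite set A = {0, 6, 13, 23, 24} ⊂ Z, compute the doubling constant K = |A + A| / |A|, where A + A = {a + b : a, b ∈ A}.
K = |A + A| / |A| = 15/5 = 3

Enumerate A + A = {a + b : a, b ∈ A}. With |A| = 5, there are |A|^2 = 25 ordered sum pairs; collecting distinct values, A + A = {0, 6, 12, 13, 19, 23, 24, 26, 29, 30, 36, 37, 46, 47, 48}, so |A + A| = 15. Thus K = 15/5 = 3. For comparison, the minimum possible |A + A| over all 5-element sets is 2·5 − 1 = 9 (so min K = 9/5), attained only by arithmetic progressions.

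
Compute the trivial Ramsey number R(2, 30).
R(2, 30) = 30

R(2, k) = k for all k ≥ 2: in a 2-colouring of K_k, either some edge is red (a red K_2) or all edges are blue (a blue K_k). And K_{29} coloured all-blue has no blue K_30, so R(2, 30) > 29. Hence R(2, 30) = 30.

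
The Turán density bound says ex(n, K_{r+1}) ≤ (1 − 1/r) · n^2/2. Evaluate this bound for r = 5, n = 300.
Turán density bound = (4/5) · 300^2/2 = 36000

Turán's theorem: ex(n, K_{r+1}) is achieved by the complete r-partite Turán graph T(n, r) with parts as balanced as possible, and is at most (1 − 1/r) · n^2/2. For r = 5, n = 300: the density bound is (4/5) · 90000/2 = 36000. Since 5 ∣ 300, the Turán graph T(300, 5) has parts of equal size 60, and its edge count e(T(300, 5)) = 36000 attains the density bound exactly.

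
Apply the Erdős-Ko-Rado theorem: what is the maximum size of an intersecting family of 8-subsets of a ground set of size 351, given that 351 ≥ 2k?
max |F| = C(350, 7) = 120178087947800

The Erdős-Ko-Rado theorem states: for n ≥ 2k, an intersecting family of k-subsets of an n-element set has size at most C(n − 1, k − 1), with equality for 'star' families {A ⊆ [n] : |A| = k, i ∈ A} (fix an element i). For n = 351, k = 8: C(350, 7) = 120178087947800.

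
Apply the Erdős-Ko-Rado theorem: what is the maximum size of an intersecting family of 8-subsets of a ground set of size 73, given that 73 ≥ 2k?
max |F| = C(72, 7) = 1473109704

Erdős-Ko-Rado (1961): when n ≥ 2k, max |F| = C(n−1, k−1). The bound is attained by the star {A : i ∈ A} for any fixed i ∈ [n]. Here C(73−1, 8−1) = C(72, 7) = 1473109704.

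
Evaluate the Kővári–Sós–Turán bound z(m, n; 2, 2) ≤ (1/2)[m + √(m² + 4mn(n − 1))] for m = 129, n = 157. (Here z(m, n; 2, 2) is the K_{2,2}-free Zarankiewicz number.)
z(129, 157; 2, 2) ≤ (1/2)[129 + √(129² + 4·129·157·156)] = (1/2)[129 + √12654513] = 1843.1591

Kővári–Sós–Turán: let r_1, ..., r_129 be the row sums and z = Σ r_i the total number of 1s. Each pair of columns can share at most one row with both entries 1 (else a 2×2 all-ones block appears), so Σ_i C(r_i, 2) ≤ C(157, 2) = 12246. By convexity Σ_i C(r_i, 2) ≥ 129·C(z/129, 2) = z(z − 129)/(2·129), giving z² − 129z − 129·157·156 ≤ 0 and hence z ≤ (1/2)[129 + √(16641 + 4·3159468)] = (1/2)[129 + √12654513] ≈ (1/2)(129 + 3557.3182) = 1843.1591.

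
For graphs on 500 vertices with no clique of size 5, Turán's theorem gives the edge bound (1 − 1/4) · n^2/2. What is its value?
Turán density bound = (3/4) · 500^2/2 = 93750

Turán's theorem: ex(n, K_{r+1}) is achieved by the complete r-partite Turán graph T(n, r) with parts as balanced as possible, and is at most (1 − 1/r) · n^2/2. For r = 4, n = 500: the density bound is (3/4) · 250000/2 = 93750. Since 4 ∣ 500, the Turán graph T(500, 4) has parts of equal size 125, and its edge count e(T(500, 4)) = 93750 attains the density bound exactly.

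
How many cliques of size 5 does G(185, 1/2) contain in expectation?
E[# K_5] = C(185, 5) · (1/2)^C(5, 2) = 1710052162 / 2^10 = 855026081/512 ≈ 1669972.814453

For each 5-subset S of vertices (there are C(185, 5) = 1710052162 such S), let X_S = 1 if S induces a K_5 (all C(5, 2) = 10 edges present). Then P(X_S = 1) = (1/2)^10 = 1/1024. By linearity of expectation, E[# K_5] = C(185, 5) · (1/2)^10 = 1710052162 / 1024 = 855026081/512 ≈ 1669972.814453.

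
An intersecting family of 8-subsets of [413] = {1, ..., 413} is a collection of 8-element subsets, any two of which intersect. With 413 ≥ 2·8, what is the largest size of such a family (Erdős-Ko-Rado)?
max |F| = C(412, 7) = 379836129685672

The Erdős-Ko-Rado theorem states: for n ≥ 2k, an intersecting family of k-subsets of an n-element set has size at most C(n − 1, k − 1), with equality for 'star' families {A ⊆ [n] : |A| = k, i ∈ A} (fix an element i). For n = 413, k = 8: C(412, 7) = 379836129685672.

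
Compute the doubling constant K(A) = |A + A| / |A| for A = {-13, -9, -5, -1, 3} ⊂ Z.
K = |A + A| / |A| = 9/5

Enumerate A + A = {a + b : a, b ∈ A}. With |A| = 5, there are |A|^2 = 25 ordered sum pairs; collecting distinct values, A + A = {-26, -22, -18, -14, -10, -6, -2, 2, 6}, so |A + A| = 9. Thus K = 9/5. Here |A + A| = 2|A| − 1 = 9, the minimum possible — so K = 9/5 is minimal, which holds iff A is an arithmetic progression.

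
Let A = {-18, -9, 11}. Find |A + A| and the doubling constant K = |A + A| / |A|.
K = |A + A| / |A| = 6/3 = 2

Enumerate A + A = {a + b : a, b ∈ A}. With |A| = 3, there are |A|^2 = 9 ordered sum pairs; collecting distinct values, A + A = {-36, -27, -18, -7, 2, 22}, so |A + A| = 6. Thus K = 6/3 = 2. For comparison, the minimum possible |A + A| over all 3-element sets is 2·3 − 1 = 5 (so min K = 5/3), attained only by arithmetic progressions.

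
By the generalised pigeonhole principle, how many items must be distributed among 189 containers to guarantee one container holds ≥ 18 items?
n = (18 − 1)·189 + 1 = 3214

By the generalised pigeonhole principle, to guarantee some box contains ≥ r objects we need more than (r − 1) · k objects total. Threshold: n = (r − 1) · k + 1. With r = 18 and k = 189: n = 17 · 189 + 1 = 3213 + 1 = 3214. For n = 3213 = 17 · 189, we can put exactly 17 objects in every box, avoiding 18 in any single one — so 3214 is tight.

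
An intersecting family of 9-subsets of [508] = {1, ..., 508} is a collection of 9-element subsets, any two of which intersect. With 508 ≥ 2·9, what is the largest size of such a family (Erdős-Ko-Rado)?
max |F| = C(507, 8) = 102432860235795375

Erdős-Ko-Rado (1961): when n ≥ 2k, max |F| = C(n−1, k−1). The bound is attained by the star {A : i ∈ A} for any fixed i ∈ [n]. Here C(508−1, 9−1) = C(507, 8) = 102432860235795375.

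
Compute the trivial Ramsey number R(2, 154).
R(2, 154) = 154

R(2, k) = k for all k ≥ 2: in a 2-colouring of K_k, either some edge is red (a red K_2) or all edges are blue (a blue K_k). And K_{153} coloured all-blue has no blue K_154, so R(2, 154) > 153. Hence R(2, 154) = 154.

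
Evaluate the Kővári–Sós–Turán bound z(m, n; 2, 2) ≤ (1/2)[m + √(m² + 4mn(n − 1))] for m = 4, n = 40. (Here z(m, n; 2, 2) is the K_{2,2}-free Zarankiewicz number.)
z(4, 40; 2, 2) ≤ (1/2)[4 + √(4² + 4·4·40·39)] = (1/2)[4 + √24976] = 81.019

Kővári–Sós–Turán: let r_1, ..., r_4 be the row sums and z = Σ r_i the total number of 1s. Each pair of columns can share at most one row with both entries 1 (else a 2×2 all-ones block appears), so Σ_i C(r_i, 2) ≤ C(40, 2) = 780. By convexity Σ_i C(r_i, 2) ≥ 4·C(z/4, 2) = z(z − 4)/(2·4), giving z² − 4z − 4·40·39 ≤ 0 and hence z ≤ (1/2)[4 + √(16 + 4·6240)] = (1/2)[4 + √24976] ≈ (1/2)(4 + 158.038) = 81.019.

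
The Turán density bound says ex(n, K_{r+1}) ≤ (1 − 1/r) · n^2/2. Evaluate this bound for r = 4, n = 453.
Turán density bound = (3/4) · 453^2/2 = 615627/8 ≈ 76953.375

Turán's theorem: ex(n, K_{r+1}) is achieved by the complete r-partite Turán graph T(n, r) with parts as balanced as possible, and is at most (1 − 1/r) · n^2/2. For r = 4, n = 453: the density bound is (3/4) · 205209/2 = 615627/8 ≈ 76953.375. The integer-valued extremum is e(T(453, 4)) = 76953, which is strictly less than the density bound 615627/8 since 4 ∤ 453 (the parts of T(453, 4) cannot all be equal).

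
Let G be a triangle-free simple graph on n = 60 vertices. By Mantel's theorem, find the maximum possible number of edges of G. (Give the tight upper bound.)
ex(60, K_3) = ⌊60^2/4⌋ = 900

Mantel (1907): a triangle-free graph on n vertices has at most ⌊n^2/4⌋ edges, with equality for the complete bipartite graph K_{⌊n/2⌋, ⌈n/2⌉}. For n = 60: ⌊60^2/4⌋ = ⌊3600/4⌋ = 900. The extremal graph is K_{30, 30}, which has 30·30 = 900 edges.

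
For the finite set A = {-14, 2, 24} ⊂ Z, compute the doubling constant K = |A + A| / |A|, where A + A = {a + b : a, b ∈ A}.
K = |A + A| / |A| = 6/3 = 2

Enumerate A + A = {a + b : a, b ∈ A}. With |A| = 3, there are |A|^2 = 9 ordered sum pairs; collecting distinct values, A + A = {-28, -12, 4, 10, 26, 48}, so |A + A| = 6. Thus K = 6/3 = 2. For comparison, the minimum possible |A + A| over all 3-element sets is 2·3 − 1 = 5 (so min K = 5/3), attained only by arithmetic progressions.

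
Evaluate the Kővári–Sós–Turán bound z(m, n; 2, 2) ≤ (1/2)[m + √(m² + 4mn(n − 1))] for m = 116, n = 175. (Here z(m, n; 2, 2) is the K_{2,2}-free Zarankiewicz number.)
z(116, 175; 2, 2) ≤ (1/2)[116 + √(116² + 4·116·175·174)] = (1/2)[116 + √14142256] = 1938.3095

Kővári–Sós–Turán: let r_1, ..., r_116 be the row sums and z = Σ r_i the total number of 1s. Each pair of columns can share at most one row with both entries 1 (else a 2×2 all-ones block appears), so Σ_i C(r_i, 2) ≤ C(175, 2) = 15225. By convexity Σ_i C(r_i, 2) ≥ 116·C(z/116, 2) = z(z − 116)/(2·116), giving z² − 116z − 116·175·174 ≤ 0 and hence z ≤ (1/2)[116 + √(13456 + 4·3532200)] = (1/2)[116 + √14142256] ≈ (1/2)(116 + 3760.6191) = 1938.3095.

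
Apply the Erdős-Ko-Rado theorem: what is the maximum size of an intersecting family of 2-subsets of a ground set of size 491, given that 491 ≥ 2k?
max |F| = C(490, 1) = 490

Erdős-Ko-Rado (1961): when n ≥ 2k, max |F| = C(n−1, k−1). The bound is attained by the star {A : i ∈ A} for any fixed i ∈ [n]. Here C(491−1, 2−1) = C(490, 1) = 490.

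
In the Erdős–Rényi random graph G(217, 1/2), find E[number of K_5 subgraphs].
E[# K_5] = C(217, 5) · (1/2)^C(5, 2) = 3827930778 / 2^10 = 1913965389/512 ≈ 3738213.650391

For each 5-subset S of vertices (there are C(217, 5) = 3827930778 such S), let X_S = 1 if S induces a K_5 (all C(5, 2) = 10 edges present). Then P(X_S = 1) = (1/2)^10 = 1/1024. By linearity of expectation, E[# K_5] = C(217, 5) · (1/2)^10 = 3827930778 / 1024 = 1913965389/512 ≈ 3738213.650391.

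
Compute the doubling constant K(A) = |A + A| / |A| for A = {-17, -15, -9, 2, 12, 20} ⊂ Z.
K = |A + A| / |A| = 20/6 = 10/3

Enumerate A + A = {a + b : a, b ∈ A}. With |A| = 6, there are |A|^2 = 36 ordered sum pairs; collecting distinct values, A + A = {-34, -32, -30, -26, -24, -18, -15, -13, -7, -5, -3, 3, 4, 5, 11, 14, 22, 24, 32, 40}, so |A + A| = 20. Thus K = 20/6 = 10/3. For comparison, the minimum possible |A + A| over all 6-element sets is 2·6 − 1 = 11 (so min K = 11/6), attained only by arithmetic progressions.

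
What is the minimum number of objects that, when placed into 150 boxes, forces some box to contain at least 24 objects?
n = (24 − 1)·150 + 1 = 3451

By the generalised pigeonhole principle, to guarantee some box contains ≥ r objects we need more than (r − 1) · k objects total. Threshold: n = (r − 1) · k + 1. With r = 24 and k = 150: n = 23 · 150 + 1 = 3450 + 1 = 3451. For n = 3450 = 23 · 150, we can put exactly 23 objects in every box, avoiding 24 in any single one — so 3451 is tight.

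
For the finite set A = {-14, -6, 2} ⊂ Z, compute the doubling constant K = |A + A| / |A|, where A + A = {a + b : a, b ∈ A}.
K = |A + A| / |A| = 5/3

Enumerate A + A = {a + b : a, b ∈ A}. With |A| = 3, there are |A|^2 = 9 ordered sum pairs; collecting distinct values, A + A = {-28, -20, -12, -4, 4}, so |A + A| = 5. Thus K = 5/3. Here |A + A| = 2|A| − 1 = 5, the minimum possible — so K = 5/3 is minimal, which holds iff A is an arithmetic progression.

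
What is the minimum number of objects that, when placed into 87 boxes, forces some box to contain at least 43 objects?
n = (43 − 1)·87 + 1 = 3655

By the generalised pigeonhole principle, to guarantee some box contains ≥ r objects we need more than (r − 1) · k objects total. Threshold: n = (r − 1) · k + 1. With r = 43 and k = 87: n = 42 · 87 + 1 = 3654 + 1 = 3655. For n = 3654 = 42 · 87, we can put exactly 42 objects in every box, avoiding 43 in any single one — so 3655 is tight.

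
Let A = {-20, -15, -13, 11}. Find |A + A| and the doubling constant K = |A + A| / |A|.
K = |A + A| / |A| = 10/4 = 5/2

Enumerate A + A = {a + b : a, b ∈ A}. With |A| = 4, there are |A|^2 = 16 ordered sum pairs; collecting distinct values, A + A = {-40, -35, -33, -30, -28, -26, -9, -4, -2, 22}, so |A + A| = 10. Thus K = 10/4 = 5/2. For comparison, the minimum possible |A + A| over all 4-element sets is 2·4 − 1 = 7 (so min K = 7/4), attained only by arithmetic progressions.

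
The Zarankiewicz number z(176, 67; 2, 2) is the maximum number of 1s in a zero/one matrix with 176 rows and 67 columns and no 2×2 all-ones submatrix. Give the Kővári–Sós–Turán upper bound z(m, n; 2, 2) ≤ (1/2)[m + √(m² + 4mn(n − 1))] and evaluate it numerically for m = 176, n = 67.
z(176, 67; 2, 2) ≤ (1/2)[176 + √(176² + 4·176·67·66)] = (1/2)[176 + √3144064] = 974.5754

Kővári–Sós–Turán: let r_1, ..., r_176 be the row sums and z = Σ r_i the total number of 1s. Each pair of columns can share at most one row with both entries 1 (else a 2×2 all-ones block appears), so Σ_i C(r_i, 2) ≤ C(67, 2) = 2211. By convexity Σ_i C(r_i, 2) ≥ 176·C(z/176, 2) = z(z − 176)/(2·176), giving z² − 176z − 176·67·66 ≤ 0 and hence z ≤ (1/2)[176 + √(30976 + 4·778272)] = (1/2)[176 + √3144064] ≈ (1/2)(176 + 1773.1509) = 974.5754.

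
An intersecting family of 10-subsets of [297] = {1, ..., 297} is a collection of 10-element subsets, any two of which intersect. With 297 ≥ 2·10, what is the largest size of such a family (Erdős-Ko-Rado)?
max |F| = C(296, 9) = 42513789098994080

The Erdős-Ko-Rado theorem states: for n ≥ 2k, an intersecting family of k-subsets of an n-element set has size at most C(n − 1, k − 1), with equality for 'star' families {A ⊆ [n] : |A| = k, i ∈ A} (fix an element i). For n = 297, k = 10: C(296, 9) = 42513789098994080.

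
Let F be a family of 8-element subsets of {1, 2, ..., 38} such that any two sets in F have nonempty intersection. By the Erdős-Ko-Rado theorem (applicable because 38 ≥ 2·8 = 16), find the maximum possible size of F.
max |F| = C(37, 7) = 10295472

Erdős-Ko-Rado (1961): when n ≥ 2k, max |F| = C(n−1, k−1). The bound is attained by the star {A : i ∈ A} for any fixed i ∈ [n]. Here C(38−1, 8−1) = C(37, 7) = 10295472.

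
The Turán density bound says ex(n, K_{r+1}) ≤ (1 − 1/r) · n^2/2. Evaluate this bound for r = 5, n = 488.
Turán density bound = (4/5) · 488^2/2 = 476288/5 ≈ 95257.6

Turán's theorem: ex(n, K_{r+1}) is achieved by the complete r-partite Turán graph T(n, r) with parts as balanced as possible, and is at most (1 − 1/r) · n^2/2. For r = 5, n = 488: the density bound is (4/5) · 238144/2 = 476288/5 ≈ 95257.6. The integer-valued extremum is e(T(488, 5)) = 95257, which is strictly less than the density bound 476288/5 since 5 ∤ 488 (the parts of T(488, 5) cannot all be equal).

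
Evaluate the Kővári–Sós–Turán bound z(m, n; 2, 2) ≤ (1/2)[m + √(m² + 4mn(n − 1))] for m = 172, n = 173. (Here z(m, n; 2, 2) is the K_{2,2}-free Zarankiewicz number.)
z(172, 173; 2, 2) ≤ (1/2)[172 + √(172² + 4·172·173·172)] = (1/2)[172 + √20501712] = 2349.9408

Kővári–Sós–Turán: let r_1, ..., r_172 be the row sums and z = Σ r_i the total number of 1s. Each pair of columns can share at most one row with both entries 1 (else a 2×2 all-ones block appears), so Σ_i C(r_i, 2) ≤ C(173, 2) = 14878. By convexity Σ_i C(r_i, 2) ≥ 172·C(z/172, 2) = z(z − 172)/(2·172), giving z² − 172z − 172·173·172 ≤ 0 and hence z ≤ (1/2)[172 + √(29584 + 4·5118032)] = (1/2)[172 + √20501712] ≈ (1/2)(172 + 4527.8816) = 2349.9408.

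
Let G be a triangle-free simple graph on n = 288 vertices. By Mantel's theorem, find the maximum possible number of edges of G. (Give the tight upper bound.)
ex(288, K_3) = ⌊288^2/4⌋ = 20736

Mantel (1907): a triangle-free graph on n vertices has at most ⌊n^2/4⌋ edges, with equality for the complete bipartite graph K_{⌊n/2⌋, ⌈n/2⌉}. For n = 288: ⌊288^2/4⌋ = ⌊82944/4⌋ = 20736. The extremal graph is K_{144, 144}, which has 144·144 = 20736 edges.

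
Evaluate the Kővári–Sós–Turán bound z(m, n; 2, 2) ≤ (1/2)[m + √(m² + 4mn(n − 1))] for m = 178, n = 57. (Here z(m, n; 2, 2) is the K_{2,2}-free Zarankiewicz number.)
z(178, 57; 2, 2) ≤ (1/2)[178 + √(178² + 4·178·57·56)] = (1/2)[178 + √2304388] = 848.0105

Kővári–Sós–Turán: let r_1, ..., r_178 be the row sums and z = Σ r_i the total number of 1s. Each pair of columns can share at most one row with both entries 1 (else a 2×2 all-ones block appears), so Σ_i C(r_i, 2) ≤ C(57, 2) = 1596. By convexity Σ_i C(r_i, 2) ≥ 178·C(z/178, 2) = z(z − 178)/(2·178), giving z² − 178z − 178·57·56 ≤ 0 and hence z ≤ (1/2)[178 + √(31684 + 4·568176)] = (1/2)[178 + √2304388] ≈ (1/2)(178 + 1518.0211) = 848.0105.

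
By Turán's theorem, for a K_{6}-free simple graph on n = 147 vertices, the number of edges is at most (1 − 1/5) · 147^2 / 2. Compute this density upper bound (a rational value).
Turán density bound = (4/5) · 147^2/2 = 43218/5 ≈ 8643.6

Turán's theorem: ex(n, K_{r+1}) is achieved by the complete r-partite Turán graph T(n, r) with parts as balanced as possible, and is at most (1 − 1/r) · n^2/2. For r = 5, n = 147: the density bound is (4/5) · 21609/2 = 43218/5 ≈ 8643.6. The integer-valued extremum is e(T(147, 5)) = 8643, which is strictly less than the density bound 43218/5 since 5 ∤ 147 (the parts of T(147, 5) cannot all be equal).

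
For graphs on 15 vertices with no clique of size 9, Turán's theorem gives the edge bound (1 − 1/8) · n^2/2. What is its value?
Turán density bound = (7/8) · 15^2/2 = 1575/16 ≈ 98.4375

Turán's theorem: ex(n, K_{r+1}) is achieved by the complete r-partite Turán graph T(n, r) with parts as balanced as possible, and is at most (1 − 1/r) · n^2/2. For r = 8, n = 15: the density bound is (7/8) · 225/2 = 1575/16 ≈ 98.4375. The integer-valued extremum is e(T(15, 8)) = 98, which is strictly less than the density bound 1575/16 since 8 ∤ 15 (the parts of T(15, 8) cannot all be equal).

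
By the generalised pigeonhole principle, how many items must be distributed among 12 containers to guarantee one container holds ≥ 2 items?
n = (2 − 1)·12 + 1 = 13

By the generalised pigeonhole principle, to guarantee some box contains ≥ r objects we need more than (r − 1) · k objects total. Threshold: n = (r − 1) · k + 1. With r = 2 and k = 12: n = 1 · 12 + 1 = 12 + 1 = 13. For n = 12 = 1 · 12, we can put exactly 1 objects in every box, avoiding 2 in any single one — so 13 is tight.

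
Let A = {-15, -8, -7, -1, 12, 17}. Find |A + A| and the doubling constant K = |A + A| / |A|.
K = |A + A| / |A| = 20/6 = 10/3

Enumerate A + A = {a + b : a, b ∈ A}. With |A| = 6, there are |A|^2 = 36 ordered sum pairs; collecting distinct values, A + A = {-30, -23, -22, -16, -15, -14, -9, -8, -3, -2, 2, 4, 5, 9, 10, 11, 16, 24, 29, 34}, so |A + A| = 20. Thus K = 20/6 = 10/3. For comparison, the minimum possible |A + A| over all 6-element sets is 2·6 − 1 = 11 (so min K = 11/6), attained only by arithmetic progressions.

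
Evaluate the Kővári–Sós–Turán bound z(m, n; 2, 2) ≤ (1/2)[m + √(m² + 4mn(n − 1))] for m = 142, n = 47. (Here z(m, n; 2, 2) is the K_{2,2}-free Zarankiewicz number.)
z(142, 47; 2, 2) ≤ (1/2)[142 + √(142² + 4·142·47·46)] = (1/2)[142 + √1248180] = 629.6099

Kővári–Sós–Turán: let r_1, ..., r_142 be the row sums and z = Σ r_i the total number of 1s. Each pair of columns can share at most one row with both entries 1 (else a 2×2 all-ones block appears), so Σ_i C(r_i, 2) ≤ C(47, 2) = 1081. By convexity Σ_i C(r_i, 2) ≥ 142·C(z/142, 2) = z(z − 142)/(2·142), giving z² − 142z − 142·47·46 ≤ 0 and hence z ≤ (1/2)[142 + √(20164 + 4·307004)] = (1/2)[142 + √1248180] ≈ (1/2)(142 + 1117.2198) = 629.6099.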